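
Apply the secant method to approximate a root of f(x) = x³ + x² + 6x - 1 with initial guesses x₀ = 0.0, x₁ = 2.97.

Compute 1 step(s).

f(x) = x³ + x² + 6x - 1
x₀ = 0.0, x₁ = 2.97

Secant formula: x_{n+1} = x_n - f(x_n)(x_n - x_{n-1})/(f(x_n) - f(x_{n-1}))

Iteration 1:
  f(0.000000) = -1.000000
  f(2.970000) = 51.838973
  x_2 = 2.970000 - 51.838973×(2.970000 - 0.000000)/(51.838973 - (-1.000000))
       = 0.056209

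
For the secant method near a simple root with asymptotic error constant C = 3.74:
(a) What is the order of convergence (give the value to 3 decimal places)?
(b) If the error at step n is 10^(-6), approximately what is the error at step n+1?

(a) Secant method has superlinear convergence with order φ = (1+√5)/2 ≈ 1.618.
    This means |e_{n+1}| ≈ C|e_n|^1.618.

(b) With |e_n| = 10^(-6) and C = 3.74:
    |e_{n+1}| ≈ 3.74 × (10^(-6))^1.618 = 3.74 × 10^(-9.71)

(a) ≈ 1.618 (golden ratio); (b) |e_{n+1}| ≈ 7.323e-10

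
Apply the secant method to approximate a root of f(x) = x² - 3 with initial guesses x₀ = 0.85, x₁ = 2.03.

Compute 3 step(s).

f(x) = x² - 3
x₀ = 0.85, x₁ = 2.03

Secant formula: x_{n+1} = x_n - f(x_n)(x_n - x_{n-1})/(f(x_n) - f(x_{n-1}))

Iteration 1:
  f(0.850000) = -2.277500
  f(2.030000) = 1.120900
  x_2 = 2.030000 - 1.120900×(2.030000 - 0.850000)/(1.120900 - (-2.277500))
       = 1.640799
Iteration 2:
  f(2.030000) = 1.120900
  f(1.640799) = -0.307780
  x_3 = 1.640799 - (-0.307780)×(1.640799 - 2.030000)/(-0.307780 - 1.120900)
       = 1.724644
Iteration 3:
  f(1.640799) = -0.307780
  f(1.724644) = -0.025603
  x_4 = 1.724644 - (-0.025603)×(1.724644 - 1.640799)/(-0.025603 - (-0.307780))
       = 1.732252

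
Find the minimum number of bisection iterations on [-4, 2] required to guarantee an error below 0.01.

We need (b-a)/2^n ≤ 0.01
(2 - (-4))/2^n ≤ 0.01
6/2^n ≤ 0.01
2^n ≥ 600
n ≥ log₂(600) = 9.23
n ≥ 10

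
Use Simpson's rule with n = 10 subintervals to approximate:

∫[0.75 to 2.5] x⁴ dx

f(x) = x⁴
a = 0.75, b = 2.5, n = 10
h = (b - a)/n = 0.175000

Simpson's rule: (h/3)[f(x₀) + 4f(x₁) + 2f(x₂) + ... + f(xₙ)]

x_0 = 0.7500, f(x_0) = 0.316406, coefficient = 1
x_1 = 0.9250, f(x_1) = 0.732094, coefficient = 4
x_2 = 1.1000, f(x_2) = 1.464100, coefficient = 2
x_3 = 1.2750, f(x_3) = 2.642657, coefficient = 4
x_4 = 1.4500, f(x_4) = 4.420506, coefficient = 2
x_5 = 1.6250, f(x_5) = 6.972900, coefficient = 4
x_6 = 1.8000, f(x_6) = 10.497600, coefficient = 2
x_7 = 1.9750, f(x_7) = 15.214875, coefficient = 4
x_8 = 2.1500, f(x_8) = 21.367506, coefficient = 2
x_9 = 2.3250, f(x_9) = 29.220782, coefficient = 4
x_10 = 2.5000, f(x_10) = 39.062500, coefficient = 1

I ≈ (0.175000/3) × 334.011564 = 19.484008
Exact value: 19.483789
Error: 0.000219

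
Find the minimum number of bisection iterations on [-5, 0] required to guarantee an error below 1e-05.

We need (b-a)/2^n ≤ 1e-05
(0 - (-5))/2^n ≤ 1e-05
5/2^n ≤ 1e-05
2^n ≥ 500000
n ≥ log₂(500000) = 18.93
n ≥ 19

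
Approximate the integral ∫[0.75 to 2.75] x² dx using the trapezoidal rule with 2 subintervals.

f(x) = x²
a = 0.75, b = 2.75, n = 2
h = (b - a)/n = 1.000000

Trapezoidal rule: (h/2)[f(x₀) + 2f(x₁) + 2f(x₂) + ... + f(xₙ)]

x_0 = 0.7500, f(x_0) = 0.562500, coefficient = 1
x_1 = 1.7500, f(x_1) = 3.062500, coefficient = 2
x_2 = 2.7500, f(x_2) = 7.562500, coefficient = 1

I ≈ (1.000000/2) × 14.250000 = 7.125000
Exact value: 6.791667
Error: 0.333333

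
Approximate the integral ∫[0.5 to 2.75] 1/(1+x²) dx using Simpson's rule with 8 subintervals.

f(x) = 1/(1+x²)
a = 0.5, b = 2.75, n = 8
h = (b - a)/n = 0.281250

Simpson's rule: (h/3)[f(x₀) + 4f(x₁) + 2f(x₂) + ... + f(xₙ)]

x_0 = 0.5000, f(x_0) = 0.800000, coefficient = 1
x_1 = 0.7812, f(x_1) = 0.620982, coefficient = 4
x_2 = 1.0625, f(x_2) = 0.469725, coefficient = 2
x_3 = 1.3438, f(x_3) = 0.356422, coefficient = 4
x_4 = 1.6250, f(x_4) = 0.274678, coefficient = 2
x_5 = 1.9062, f(x_5) = 0.215806, coefficient = 4
x_6 = 2.1875, f(x_6) = 0.172856, coefficient = 2
x_7 = 2.4688, f(x_7) = 0.140950, coefficient = 4
x_8 = 2.7500, f(x_8) = 0.116788, coefficient = 1

I ≈ (0.281250/3) × 8.087947 = 0.758245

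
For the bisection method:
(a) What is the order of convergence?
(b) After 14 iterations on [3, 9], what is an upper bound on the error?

(a) Bisection has linear (order 1) convergence; the error is halved each step.

(b) Error bound = (b-a)/2^n = (9 - 3)/2^{14}
    = 6/2^{14}

(a) 1 (linear); (b) error ≤ 3.66e-04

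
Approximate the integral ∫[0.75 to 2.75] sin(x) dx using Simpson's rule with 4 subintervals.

f(x) = sin(x)
a = 0.75, b = 2.75, n = 4
h = (b - a)/n = 0.500000

Simpson's rule: (h/3)[f(x₀) + 4f(x₁) + 2f(x₂) + ... + f(xₙ)]

x_0 = 0.7500, f(x_0) = 0.681639, coefficient = 1
x_1 = 1.2500, f(x_1) = 0.948985, coefficient = 4
x_2 = 1.7500, f(x_2) = 0.983986, coefficient = 2
x_3 = 2.2500, f(x_3) = 0.778073, coefficient = 4
x_4 = 2.7500, f(x_4) = 0.381661, coefficient = 1

I ≈ (0.500000/3) × 9.939503 = 1.656584
Exact value: 1.655991
Error: 0.000593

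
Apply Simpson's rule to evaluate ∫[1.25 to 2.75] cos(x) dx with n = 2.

f(x) = cos(x)
a = 1.25, b = 2.75, n = 2
h = (b - a)/n = 0.750000

Simpson's rule: (h/3)[f(x₀) + 4f(x₁) + 2f(x₂) + ... + f(xₙ)]

x_0 = 1.2500, f(x_0) = 0.315322, coefficient = 1
x_1 = 2.0000, f(x_1) = -0.416147, coefficient = 4
x_2 = 2.7500, f(x_2) = -0.924302, coefficient = 1

I ≈ (0.750000/3) × -2.273567 = -0.568392
Exact value: -0.567324
Error: 0.001068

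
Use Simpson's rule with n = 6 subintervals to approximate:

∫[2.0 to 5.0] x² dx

f(x) = x²
a = 2.0, b = 5.0, n = 6
h = (b - a)/n = 0.500000

Simpson's rule: (h/3)[f(x₀) + 4f(x₁) + 2f(x₂) + ... + f(xₙ)]

x_0 = 2.0000, f(x_0) = 4.000000, coefficient = 1
x_1 = 2.5000, f(x_1) = 6.250000, coefficient = 4
x_2 = 3.0000, f(x_2) = 9.000000, coefficient = 2
x_3 = 3.5000, f(x_3) = 12.250000, coefficient = 4
x_4 = 4.0000, f(x_4) = 16.000000, coefficient = 2
x_5 = 4.5000, f(x_5) = 20.250000, coefficient = 4
x_6 = 5.0000, f(x_6) = 25.000000, coefficient = 1

I ≈ (0.500000/3) × 234.000000 = 39.000000
Exact value: 39.000000
Error: 0.000000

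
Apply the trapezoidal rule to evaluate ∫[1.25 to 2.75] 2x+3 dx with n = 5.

f(x) = 2x+3
a = 1.25, b = 2.75, n = 5
h = (b - a)/n = 0.300000

Trapezoidal rule: (h/2)[f(x₀) + 2f(x₁) + 2f(x₂) + ... + f(xₙ)]

x_0 = 1.2500, f(x_0) = 5.500000, coefficient = 1
x_1 = 1.5500, f(x_1) = 6.100000, coefficient = 2
x_2 = 1.8500, f(x_2) = 6.700000, coefficient = 2
x_3 = 2.1500, f(x_3) = 7.300000, coefficient = 2
x_4 = 2.4500, f(x_4) = 7.900000, coefficient = 2
x_5 = 2.7500, f(x_5) = 8.500000, coefficient = 1

I ≈ (0.300000/2) × 70.000000 = 10.500000
Exact value: 10.500000
Error: 0.000000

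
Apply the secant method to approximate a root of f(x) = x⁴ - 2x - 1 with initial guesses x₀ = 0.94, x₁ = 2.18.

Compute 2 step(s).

f(x) = x⁴ - 2x - 1
x₀ = 0.94, x₁ = 2.18

Secant formula: x_{n+1} = x_n - f(x_n)(x_n - x_{n-1})/(f(x_n) - f(x_{n-1}))

Iteration 1:
  f(0.940000) = -2.099251
  f(2.180000) = 17.225306
  x_2 = 2.180000 - 17.225306×(2.180000 - 0.940000)/(17.225306 - (-2.099251))
       = 1.074703
Iteration 2:
  f(2.180000) = 17.225306
  f(1.074703) = -1.815413
  x_3 = 1.074703 - (-1.815413)×(1.074703 - 2.180000)/(-1.815413 - 17.225306)
       = 1.180086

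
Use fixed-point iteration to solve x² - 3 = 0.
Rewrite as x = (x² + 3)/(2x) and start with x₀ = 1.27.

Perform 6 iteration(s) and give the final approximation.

Equation: x² - 3 = 0
Fixed-point form: x = (x² + 3)/(2x)
x₀ = 1.27

x_1 = g(1.270000) = 1.816102
x_2 = g(1.816102) = 1.733996
x_3 = g(1.733996) = 1.732052
x_4 = g(1.732052) = 1.732051
x_5 = g(1.732051) = 1.732051
x_6 = g(1.732051) = 1.732051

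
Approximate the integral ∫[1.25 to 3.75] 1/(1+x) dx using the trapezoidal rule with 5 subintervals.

f(x) = 1/(1+x)
a = 1.25, b = 3.75, n = 5
h = (b - a)/n = 0.500000

Trapezoidal rule: (h/2)[f(x₀) + 2f(x₁) + 2f(x₂) + ... + f(xₙ)]

x_0 = 1.2500, f(x_0) = 0.444444, coefficient = 1
x_1 = 1.7500, f(x_1) = 0.363636, coefficient = 2
x_2 = 2.2500, f(x_2) = 0.307692, coefficient = 2
x_3 = 2.7500, f(x_3) = 0.266667, coefficient = 2
x_4 = 3.2500, f(x_4) = 0.235294, coefficient = 2
x_5 = 3.7500, f(x_5) = 0.210526, coefficient = 1

I ≈ (0.500000/2) × 3.001550 = 0.750387
Exact value: 0.747214
Error: 0.003173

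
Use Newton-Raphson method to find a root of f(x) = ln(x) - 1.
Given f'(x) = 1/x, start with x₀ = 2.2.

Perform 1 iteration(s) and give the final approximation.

f(x) = ln(x) - 1
f'(x) = 1/x
x₀ = 2.2

Newton-Raphson formula: x_{n+1} = x_n - f(x_n)/f'(x_n)

Iteration 1:
  f(2.200000) = -0.211543
  f'(2.200000) = 0.454545
  x_1 = 2.200000 - (-0.211543)/0.454545 = 2.665394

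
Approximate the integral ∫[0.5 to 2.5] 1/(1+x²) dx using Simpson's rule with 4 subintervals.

f(x) = 1/(1+x²)
a = 0.5, b = 2.5, n = 4
h = (b - a)/n = 0.500000

Simpson's rule: (h/3)[f(x₀) + 4f(x₁) + 2f(x₂) + ... + f(xₙ)]

x_0 = 0.5000, f(x_0) = 0.800000, coefficient = 1
x_1 = 1.0000, f(x_1) = 0.500000, coefficient = 4
x_2 = 1.5000, f(x_2) = 0.307692, coefficient = 2
x_3 = 2.0000, f(x_3) = 0.200000, coefficient = 4
x_4 = 2.5000, f(x_4) = 0.137931, coefficient = 1

I ≈ (0.500000/3) × 4.353316 = 0.725553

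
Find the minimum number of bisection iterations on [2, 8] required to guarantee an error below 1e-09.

We need (b-a)/2^n ≤ 1e-09
(8 - 2)/2^n ≤ 1e-09
6/2^n ≤ 1e-09
2^n ≥ 6000000000
n ≥ log₂(6000000000) = 32.48
n ≥ 33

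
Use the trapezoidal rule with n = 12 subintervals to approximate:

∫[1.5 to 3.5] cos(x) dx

f(x) = cos(x)
a = 1.5, b = 3.5, n = 12
h = (b - a)/n = 0.166667

Trapezoidal rule: (h/2)[f(x₀) + 2f(x₁) + 2f(x₂) + ... + f(xₙ)]

x_0 = 1.5000, f(x_0) = 0.070737, coefficient = 1
x_1 = 1.6667, f(x_1) = -0.095724, coefficient = 2
x_2 = 1.8333, f(x_2) = -0.259531, coefficient = 2
x_3 = 2.0000, f(x_3) = -0.416147, coefficient = 2
x_4 = 2.1667, f(x_4) = -0.561229, coefficient = 2
x_5 = 2.3333, f(x_5) = -0.690758, coefficient = 2
x_6 = 2.5000, f(x_6) = -0.801144, coefficient = 2
x_7 = 2.6667, f(x_7) = -0.889327, coefficient = 2
x_8 = 2.8333, f(x_8) = -0.952863, coefficient = 2
x_9 = 3.0000, f(x_9) = -0.989992, coefficient = 2
x_10 = 3.1667, f(x_10) = -0.999686, coefficient = 2
x_11 = 3.3333, f(x_11) = -0.981674, coefficient = 2
x_12 = 3.5000, f(x_12) = -0.936457, coefficient = 1

I ≈ (0.166667/2) × -16.141869 = -1.345156
Exact value: -1.348278
Error: 0.003122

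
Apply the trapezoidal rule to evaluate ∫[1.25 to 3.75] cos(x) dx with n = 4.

f(x) = cos(x)
a = 1.25, b = 3.75, n = 4
h = (b - a)/n = 0.625000

Trapezoidal rule: (h/2)[f(x₀) + 2f(x₁) + 2f(x₂) + ... + f(xₙ)]

x_0 = 1.2500, f(x_0) = 0.315322, coefficient = 1
x_1 = 1.8750, f(x_1) = -0.299534, coefficient = 2
x_2 = 2.5000, f(x_2) = -0.801144, coefficient = 2
x_3 = 3.1250, f(x_3) = -0.999862, coefficient = 2
x_4 = 3.7500, f(x_4) = -0.820559, coefficient = 1

I ≈ (0.625000/2) × -4.706316 = -1.470724
Exact value: -1.520546
Error: 0.049822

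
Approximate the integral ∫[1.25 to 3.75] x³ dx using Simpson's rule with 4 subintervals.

f(x) = x³
a = 1.25, b = 3.75, n = 4
h = (b - a)/n = 0.625000

Simpson's rule: (h/3)[f(x₀) + 4f(x₁) + 2f(x₂) + ... + f(xₙ)]

x_0 = 1.2500, f(x_0) = 1.953125, coefficient = 1
x_1 = 1.8750, f(x_1) = 6.591797, coefficient = 4
x_2 = 2.5000, f(x_2) = 15.625000, coefficient = 2
x_3 = 3.1250, f(x_3) = 30.517578, coefficient = 4
x_4 = 3.7500, f(x_4) = 52.734375, coefficient = 1

I ≈ (0.625000/3) × 234.375000 = 48.828125
Exact value: 48.828125
Error: 0.000000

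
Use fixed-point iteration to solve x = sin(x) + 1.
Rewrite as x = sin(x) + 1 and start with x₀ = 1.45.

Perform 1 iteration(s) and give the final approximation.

Equation: x = sin(x) + 1
Fixed-point form: x = sin(x) + 1
x₀ = 1.45

x_1 = g(1.450000) = 1.992713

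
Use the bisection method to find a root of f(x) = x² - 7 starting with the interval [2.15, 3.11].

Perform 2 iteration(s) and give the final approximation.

f(x) = x² - 7
Initial interval: [2.15, 3.11]

Iteration 1:
  c_1 = (2.150000 + 3.110000)/2 = 2.630000
  f(c_1) = f(2.630000) = -0.083100
  f(a) × f(c) ≥ 0, new interval: [2.630000, 3.110000]
Iteration 2:
  c_2 = (2.630000 + 3.110000)/2 = 2.870000
  f(c_2) = f(2.870000) = 1.236900
  f(a) × f(c) < 0, new interval: [2.630000, 2.870000]

After 2 iteration(s), the approximation is c_2 = 2.870000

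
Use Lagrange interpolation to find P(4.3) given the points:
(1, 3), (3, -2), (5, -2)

Lagrange interpolation formula:
P(x) = Σ yᵢ × Lᵢ(x)
where Lᵢ(x) = Π_{j≠i} (x - xⱼ)/(xᵢ - xⱼ)

L_0(4.3) = (4.3 - 3)/(1 - 3) × (4.3 - 5)/(1 - 5) = -0.113750
L_1(4.3) = (4.3 - 1)/(3 - 1) × (4.3 - 5)/(3 - 5) = 0.577500
L_2(4.3) = (4.3 - 1)/(5 - 1) × (4.3 - 3)/(5 - 3) = 0.536250

P(4.3) = 3×L_0(4.3) + (-2)×L_1(4.3) + (-2)×L_2(4.3)
P(4.3) = -2.568750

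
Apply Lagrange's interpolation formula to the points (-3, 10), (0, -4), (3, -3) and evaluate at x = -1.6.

Lagrange interpolation formula:
P(x) = Σ yᵢ × Lᵢ(x)
where Lᵢ(x) = Π_{j≠i} (x - xⱼ)/(xᵢ - xⱼ)

L_0(-1.6) = (-1.6 - 0)/(-3 - 0) × (-1.6 - 3)/(-3 - 3) = 0.408889
L_1(-1.6) = (-1.6 - (-3))/(0 - (-3)) × (-1.6 - 3)/(0 - 3) = 0.715556
L_2(-1.6) = (-1.6 - (-3))/(3 - (-3)) × (-1.6 - 0)/(3 - 0) = -0.124444

P(-1.6) = 10×L_0(-1.6) + (-4)×L_1(-1.6) + (-3)×L_2(-1.6)
P(-1.6) = 1.600000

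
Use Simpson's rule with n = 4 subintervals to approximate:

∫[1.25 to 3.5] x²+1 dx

f(x) = x²+1
a = 1.25, b = 3.5, n = 4
h = (b - a)/n = 0.562500

Simpson's rule: (h/3)[f(x₀) + 4f(x₁) + 2f(x₂) + ... + f(xₙ)]

x_0 = 1.2500, f(x_0) = 2.562500, coefficient = 1
x_1 = 1.8125, f(x_1) = 4.285156, coefficient = 4
x_2 = 2.3750, f(x_2) = 6.640625, coefficient = 2
x_3 = 2.9375, f(x_3) = 9.628906, coefficient = 4
x_4 = 3.5000, f(x_4) = 13.250000, coefficient = 1

I ≈ (0.562500/3) × 84.750000 = 15.890625
Exact value: 15.890625
Error: 0.000000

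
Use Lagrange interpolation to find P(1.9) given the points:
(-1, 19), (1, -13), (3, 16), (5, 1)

Lagrange interpolation formula:
P(x) = Σ yᵢ × Lᵢ(x)
where Lᵢ(x) = Π_{j≠i} (x - xⱼ)/(xᵢ - xⱼ)

L_0(1.9) = (1.9 - 1)/(-1 - 1) × (1.9 - 3)/(-1 - 3) × (1.9 - 5)/(-1 - 5) = -0.063938
L_1(1.9) = (1.9 - (-1))/(1 - (-1)) × (1.9 - 3)/(1 - 3) × (1.9 - 5)/(1 - 5) = 0.618062
L_2(1.9) = (1.9 - (-1))/(3 - (-1)) × (1.9 - 1)/(3 - 1) × (1.9 - 5)/(3 - 5) = 0.505687
L_3(1.9) = (1.9 - (-1))/(5 - (-1)) × (1.9 - 1)/(5 - 1) × (1.9 - 3)/(5 - 3) = -0.059812

P(1.9) = 19×L_0(1.9) + (-13)×L_1(1.9) + 16×L_2(1.9) + 1×L_3(1.9)
P(1.9) = -1.218438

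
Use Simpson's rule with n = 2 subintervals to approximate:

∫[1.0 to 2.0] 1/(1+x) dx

f(x) = 1/(1+x)
a = 1.0, b = 2.0, n = 2
h = (b - a)/n = 0.500000

Simpson's rule: (h/3)[f(x₀) + 4f(x₁) + 2f(x₂) + ... + f(xₙ)]

x_0 = 1.0000, f(x_0) = 0.500000, coefficient = 1
x_1 = 1.5000, f(x_1) = 0.400000, coefficient = 4
x_2 = 2.0000, f(x_2) = 0.333333, coefficient = 1

I ≈ (0.500000/3) × 2.433333 = 0.405556
Exact value: 0.405465
Error: 0.000090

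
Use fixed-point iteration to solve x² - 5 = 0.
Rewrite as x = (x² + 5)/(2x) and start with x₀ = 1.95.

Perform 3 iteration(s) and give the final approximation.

Equation: x² - 5 = 0
Fixed-point form: x = (x² + 5)/(2x)
x₀ = 1.95

x_1 = g(1.950000) = 2.257051
x_2 = g(2.257051) = 2.236166
x_3 = g(2.236166) = 2.236068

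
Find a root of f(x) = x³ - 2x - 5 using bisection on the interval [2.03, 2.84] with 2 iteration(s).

f(x) = x³ - 2x - 5
Initial interval: [2.03, 2.84]

Iteration 1:
  c_1 = (2.030000 + 2.840000)/2 = 2.435000
  f(c_1) = f(2.435000) = 4.567663
  f(a) × f(c) < 0, new interval: [2.030000, 2.435000]
Iteration 2:
  c_2 = (2.030000 + 2.435000)/2 = 2.232500
  f(c_2) = f(2.232500) = 1.661906
  f(a) × f(c) < 0, new interval: [2.030000, 2.232500]

After 2 iteration(s), the approximation is c_2 = 2.232500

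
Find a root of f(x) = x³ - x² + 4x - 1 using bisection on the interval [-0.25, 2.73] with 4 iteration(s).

f(x) = x³ - x² + 4x - 1
Initial interval: [-0.25, 2.73]

Iteration 1:
  c_1 = (-0.250000 + 2.730000)/2 = 1.240000
  f(c_1) = f(1.240000) = 4.329024
  f(a) × f(c) < 0, new interval: [-0.250000, 1.240000]
Iteration 2:
  c_2 = (-0.250000 + 1.240000)/2 = 0.495000
  f(c_2) = f(0.495000) = 0.856262
  f(a) × f(c) < 0, new interval: [-0.250000, 0.495000]
Iteration 3:
  c_3 = (-0.250000 + 0.495000)/2 = 0.122500
  f(c_3) = f(0.122500) = -0.523168
  f(a) × f(c) ≥ 0, new interval: [0.122500, 0.495000]
Iteration 4:
  c_4 = (0.122500 + 0.495000)/2 = 0.308750
  f(c_4) = f(0.308750) = 0.169106
  f(a) × f(c) < 0, new interval: [0.122500, 0.308750]

After 4 iteration(s), the approximation is c_4 = 0.308750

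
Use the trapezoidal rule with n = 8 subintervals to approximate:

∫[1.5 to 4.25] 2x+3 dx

f(x) = 2x+3
a = 1.5, b = 4.25, n = 8
h = (b - a)/n = 0.343750

Trapezoidal rule: (h/2)[f(x₀) + 2f(x₁) + 2f(x₂) + ... + f(xₙ)]

x_0 = 1.5000, f(x_0) = 6.000000, coefficient = 1
x_1 = 1.8438, f(x_1) = 6.687500, coefficient = 2
x_2 = 2.1875, f(x_2) = 7.375000, coefficient = 2
x_3 = 2.5312, f(x_3) = 8.062500, coefficient = 2
x_4 = 2.8750, f(x_4) = 8.750000, coefficient = 2
x_5 = 3.2188, f(x_5) = 9.437500, coefficient = 2
x_6 = 3.5625, f(x_6) = 10.125000, coefficient = 2
x_7 = 3.9062, f(x_7) = 10.812500, coefficient = 2
x_8 = 4.2500, f(x_8) = 11.500000, coefficient = 1

I ≈ (0.343750/2) × 140.000000 = 24.062500
Exact value: 24.062500
Error: 0.000000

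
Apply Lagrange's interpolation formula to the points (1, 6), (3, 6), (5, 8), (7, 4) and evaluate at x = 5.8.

Lagrange interpolation formula:
P(x) = Σ yᵢ × Lᵢ(x)
where Lᵢ(x) = Π_{j≠i} (x - xⱼ)/(xᵢ - xⱼ)

L_0(5.8) = (5.8 - 3)/(1 - 3) × (5.8 - 5)/(1 - 5) × (5.8 - 7)/(1 - 7) = 0.056000
L_1(5.8) = (5.8 - 1)/(3 - 1) × (5.8 - 5)/(3 - 5) × (5.8 - 7)/(3 - 7) = -0.288000
L_2(5.8) = (5.8 - 1)/(5 - 1) × (5.8 - 3)/(5 - 3) × (5.8 - 7)/(5 - 7) = 1.008000
L_3(5.8) = (5.8 - 1)/(7 - 1) × (5.8 - 3)/(7 - 3) × (5.8 - 5)/(7 - 5) = 0.224000

P(5.8) = 6×L_0(5.8) + 6×L_1(5.8) + 8×L_2(5.8) + 4×L_3(5.8)
P(5.8) = 7.568000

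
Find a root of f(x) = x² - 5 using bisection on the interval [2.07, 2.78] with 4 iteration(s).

f(x) = x² - 5
Initial interval: [2.07, 2.78]

Iteration 1:
  c_1 = (2.070000 + 2.780000)/2 = 2.425000
  f(c_1) = f(2.425000) = 0.880625
  f(a) × f(c) < 0, new interval: [2.070000, 2.425000]
Iteration 2:
  c_2 = (2.070000 + 2.425000)/2 = 2.247500
  f(c_2) = f(2.247500) = 0.051256
  f(a) × f(c) < 0, new interval: [2.070000, 2.247500]
Iteration 3:
  c_3 = (2.070000 + 2.247500)/2 = 2.158750
  f(c_3) = f(2.158750) = -0.339798
  f(a) × f(c) ≥ 0, new interval: [2.158750, 2.247500]
Iteration 4:
  c_4 = (2.158750 + 2.247500)/2 = 2.203125
  f(c_4) = f(2.203125) = -0.146240
  f(a) × f(c) ≥ 0, new interval: [2.203125, 2.247500]

After 4 iteration(s), the approximation is c_4 = 2.203125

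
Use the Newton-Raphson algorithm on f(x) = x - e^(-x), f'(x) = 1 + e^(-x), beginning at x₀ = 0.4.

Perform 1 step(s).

f(x) = x - e^(-x)
f'(x) = 1 + e^(-x)
x₀ = 0.4

Newton-Raphson formula: x_{n+1} = x_n - f(x_n)/f'(x_n)

Iteration 1:
  f(0.400000) = -0.270320
  f'(0.400000) = 1.670320
  x_1 = 0.400000 - (-0.270320)/1.670320 = 0.561837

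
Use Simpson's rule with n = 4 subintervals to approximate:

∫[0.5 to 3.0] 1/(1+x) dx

f(x) = 1/(1+x)
a = 0.5, b = 3.0, n = 4
h = (b - a)/n = 0.625000

Simpson's rule: (h/3)[f(x₀) + 4f(x₁) + 2f(x₂) + ... + f(xₙ)]

x_0 = 0.5000, f(x_0) = 0.666667, coefficient = 1
x_1 = 1.1250, f(x_1) = 0.470588, coefficient = 4
x_2 = 1.7500, f(x_2) = 0.363636, coefficient = 2
x_3 = 2.3750, f(x_3) = 0.296296, coefficient = 4
x_4 = 3.0000, f(x_4) = 0.250000, coefficient = 1

I ≈ (0.625000/3) × 4.711478 = 0.981558
Exact value: 0.980829
Error: 0.000729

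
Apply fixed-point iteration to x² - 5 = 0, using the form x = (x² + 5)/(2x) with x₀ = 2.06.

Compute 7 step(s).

Equation: x² - 5 = 0
Fixed-point form: x = (x² + 5)/(2x)
x₀ = 2.06

x_1 = g(2.060000) = 2.243592
x_2 = g(2.243592) = 2.236081
x_3 = g(2.236081) = 2.236068
x_4 = g(2.236068) = 2.236068
x_5 = g(2.236068) = 2.236068
x_6 = g(2.236068) = 2.236068
x_7 = g(2.236068) = 2.236068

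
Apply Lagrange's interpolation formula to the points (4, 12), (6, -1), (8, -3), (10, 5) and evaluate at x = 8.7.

Lagrange interpolation formula:
P(x) = Σ yᵢ × Lᵢ(x)
where Lᵢ(x) = Π_{j≠i} (x - xⱼ)/(xᵢ - xⱼ)

L_0(8.7) = (8.7 - 6)/(4 - 6) × (8.7 - 8)/(4 - 8) × (8.7 - 10)/(4 - 10) = 0.051187
L_1(8.7) = (8.7 - 4)/(6 - 4) × (8.7 - 8)/(6 - 8) × (8.7 - 10)/(6 - 10) = -0.267312
L_2(8.7) = (8.7 - 4)/(8 - 4) × (8.7 - 6)/(8 - 6) × (8.7 - 10)/(8 - 10) = 1.031062
L_3(8.7) = (8.7 - 4)/(10 - 4) × (8.7 - 6)/(10 - 6) × (8.7 - 8)/(10 - 8) = 0.185062

P(8.7) = 12×L_0(8.7) + (-1)×L_1(8.7) + (-3)×L_2(8.7) + 5×L_3(8.7)
P(8.7) = -1.286313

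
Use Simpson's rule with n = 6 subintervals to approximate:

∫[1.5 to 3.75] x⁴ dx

f(x) = x⁴
a = 1.5, b = 3.75, n = 6
h = (b - a)/n = 0.375000

Simpson's rule: (h/3)[f(x₀) + 4f(x₁) + 2f(x₂) + ... + f(xₙ)]

x_0 = 1.5000, f(x_0) = 5.062500, coefficient = 1
x_1 = 1.8750, f(x_1) = 12.359619, coefficient = 4
x_2 = 2.2500, f(x_2) = 25.628906, coefficient = 2
x_3 = 2.6250, f(x_3) = 47.480713, coefficient = 4
x_4 = 3.0000, f(x_4) = 81.000000, coefficient = 2
x_5 = 3.3750, f(x_5) = 129.746338, coefficient = 4
x_6 = 3.7500, f(x_6) = 197.753906, coefficient = 1

I ≈ (0.375000/3) × 1174.420898 = 146.802612
Exact value: 146.796680
Error: 0.005933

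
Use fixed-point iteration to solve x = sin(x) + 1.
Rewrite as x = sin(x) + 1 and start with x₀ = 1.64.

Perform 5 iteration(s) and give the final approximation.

Equation: x = sin(x) + 1
Fixed-point form: x = sin(x) + 1
x₀ = 1.64

x_1 = g(1.640000) = 1.997606
x_2 = g(1.997606) = 1.910291
x_3 = g(1.910291) = 1.942923
x_4 = g(1.942923) = 1.931556
x_5 = g(1.931556) = 1.935629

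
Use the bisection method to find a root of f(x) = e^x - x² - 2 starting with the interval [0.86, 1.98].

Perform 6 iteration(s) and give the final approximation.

f(x) = e^x - x² - 2
Initial interval: [0.86, 1.98]

Iteration 1:
  c_1 = (0.860000 + 1.980000)/2 = 1.420000
  f(c_1) = f(1.420000) = 0.120720
  f(a) × f(c) < 0, new interval: [0.860000, 1.420000]
Iteration 2:
  c_2 = (0.860000 + 1.420000)/2 = 1.140000
  f(c_2) = f(1.140000) = -0.172832
  f(a) × f(c) ≥ 0, new interval: [1.140000, 1.420000]
Iteration 3:
  c_3 = (1.140000 + 1.420000)/2 = 1.280000
  f(c_3) = f(1.280000) = -0.041760
  f(a) × f(c) ≥ 0, new interval: [1.280000, 1.420000]
Iteration 4:
  c_4 = (1.280000 + 1.420000)/2 = 1.350000
  f(c_4) = f(1.350000) = 0.034926
  f(a) × f(c) < 0, new interval: [1.280000, 1.350000]
Iteration 5:
  c_5 = (1.280000 + 1.350000)/2 = 1.315000
  f(c_5) = f(1.315000) = -0.004474
  f(a) × f(c) ≥ 0, new interval: [1.315000, 1.350000]
Iteration 6:
  c_6 = (1.315000 + 1.350000)/2 = 1.332500
  f(c_6) = f(1.332500) = 0.014952
  f(a) × f(c) < 0, new interval: [1.315000, 1.332500]

After 6 iteration(s), the approximation is c_6 = 1.332500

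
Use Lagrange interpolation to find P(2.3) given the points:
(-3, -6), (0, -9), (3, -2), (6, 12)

Lagrange interpolation formula:
P(x) = Σ yᵢ × Lᵢ(x)
where Lᵢ(x) = Π_{j≠i} (x - xⱼ)/(xᵢ - xⱼ)

L_0(2.3) = (2.3 - 0)/(-3 - 0) × (2.3 - 3)/(-3 - 3) × (2.3 - 6)/(-3 - 6) = -0.036772
L_1(2.3) = (2.3 - (-3))/(0 - (-3)) × (2.3 - 3)/(0 - 3) × (2.3 - 6)/(0 - 6) = 0.254204
L_2(2.3) = (2.3 - (-3))/(3 - (-3)) × (2.3 - 0)/(3 - 0) × (2.3 - 6)/(3 - 6) = 0.835241
L_3(2.3) = (2.3 - (-3))/(6 - (-3)) × (2.3 - 0)/(6 - 0) × (2.3 - 3)/(6 - 3) = -0.052673

P(2.3) = (-6)×L_0(2.3) + (-9)×L_1(2.3) + (-2)×L_2(2.3) + 12×L_3(2.3)
P(2.3) = -4.369759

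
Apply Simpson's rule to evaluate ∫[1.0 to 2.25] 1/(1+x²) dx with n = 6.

f(x) = 1/(1+x²)
a = 1.0, b = 2.25, n = 6
h = (b - a)/n = 0.208333

Simpson's rule: (h/3)[f(x₀) + 4f(x₁) + 2f(x₂) + ... + f(xₙ)]

x_0 = 1.0000, f(x_0) = 0.500000, coefficient = 1
x_1 = 1.2083, f(x_1) = 0.406493, coefficient = 4
x_2 = 1.4167, f(x_2) = 0.332564, coefficient = 2
x_3 = 1.6250, f(x_3) = 0.274678, coefficient = 4
x_4 = 1.8333, f(x_4) = 0.229299, coefficient = 2
x_5 = 2.0417, f(x_5) = 0.193483, coefficient = 4
x_6 = 2.2500, f(x_6) = 0.164948, coefficient = 1

I ≈ (0.208333/3) × 5.287290 = 0.367173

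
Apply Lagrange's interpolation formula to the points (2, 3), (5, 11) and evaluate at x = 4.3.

Lagrange interpolation formula:
P(x) = Σ yᵢ × Lᵢ(x)
where Lᵢ(x) = Π_{j≠i} (x - xⱼ)/(xᵢ - xⱼ)

L_0(4.3) = (4.3 - 5)/(2 - 5) = 0.233333
L_1(4.3) = (4.3 - 2)/(5 - 2) = 0.766667

P(4.3) = 3×L_0(4.3) + 11×L_1(4.3)
P(4.3) = 9.133333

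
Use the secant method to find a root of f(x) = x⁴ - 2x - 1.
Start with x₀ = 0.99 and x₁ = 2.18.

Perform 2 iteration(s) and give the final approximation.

f(x) = x⁴ - 2x - 1
x₀ = 0.99, x₁ = 2.18

Secant formula: x_{n+1} = x_n - f(x_n)(x_n - x_{n-1})/(f(x_n) - f(x_{n-1}))

Iteration 1:
  f(0.990000) = -2.019404
  f(2.180000) = 17.225306
  x_2 = 2.180000 - 17.225306×(2.180000 - 0.990000)/(17.225306 - (-2.019404))
       = 1.114870
Iteration 2:
  f(2.180000) = 17.225306
  f(1.114870) = -1.684852
  x_3 = 1.114870 - (-1.684852)×(1.114870 - 2.180000)/(-1.684852 - 17.225306)
       = 1.209771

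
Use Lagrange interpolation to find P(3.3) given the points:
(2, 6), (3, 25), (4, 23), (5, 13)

Lagrange interpolation formula:
P(x) = Σ yᵢ × Lᵢ(x)
where Lᵢ(x) = Π_{j≠i} (x - xⱼ)/(xᵢ - xⱼ)

L_0(3.3) = (3.3 - 3)/(2 - 3) × (3.3 - 4)/(2 - 4) × (3.3 - 5)/(2 - 5) = -0.059500
L_1(3.3) = (3.3 - 2)/(3 - 2) × (3.3 - 4)/(3 - 4) × (3.3 - 5)/(3 - 5) = 0.773500
L_2(3.3) = (3.3 - 2)/(4 - 2) × (3.3 - 3)/(4 - 3) × (3.3 - 5)/(4 - 5) = 0.331500
L_3(3.3) = (3.3 - 2)/(5 - 2) × (3.3 - 3)/(5 - 3) × (3.3 - 4)/(5 - 4) = -0.045500

P(3.3) = 6×L_0(3.3) + 25×L_1(3.3) + 23×L_2(3.3) + 13×L_3(3.3)
P(3.3) = 26.013500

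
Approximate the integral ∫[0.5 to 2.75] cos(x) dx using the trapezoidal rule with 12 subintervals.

f(x) = cos(x)
a = 0.5, b = 2.75, n = 12
h = (b - a)/n = 0.187500

Trapezoidal rule: (h/2)[f(x₀) + 2f(x₁) + 2f(x₂) + ... + f(xₙ)]

x_0 = 0.5000, f(x_0) = 0.877583, coefficient = 1
x_1 = 0.6875, f(x_1) = 0.772835, coefficient = 2
x_2 = 0.8750, f(x_2) = 0.640997, coefficient = 2
x_3 = 1.0625, f(x_3) = 0.486690, coefficient = 2
x_4 = 1.2500, f(x_4) = 0.315322, coefficient = 2
x_5 = 1.4375, f(x_5) = 0.132902, coefficient = 2
x_6 = 1.6250, f(x_6) = -0.054177, coefficient = 2
x_7 = 1.8125, f(x_7) = -0.239357, coefficient = 2
x_8 = 2.0000, f(x_8) = -0.416147, coefficient = 2
x_9 = 2.1875, f(x_9) = -0.578349, coefficient = 2
x_10 = 2.3750, f(x_10) = -0.720278, coefficient = 2
x_11 = 2.5625, f(x_11) = -0.836960, coefficient = 2
x_12 = 2.7500, f(x_12) = -0.924302, coefficient = 1

I ≈ (0.187500/2) × -1.039765 = -0.097478
Exact value: -0.097765
Error: 0.000287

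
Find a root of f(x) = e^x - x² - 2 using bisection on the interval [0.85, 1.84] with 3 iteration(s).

f(x) = e^x - x² - 2
Initial interval: [0.85, 1.84]

Iteration 1:
  c_1 = (0.850000 + 1.840000)/2 = 1.345000
  f(c_1) = f(1.345000) = 0.029162
  f(a) × f(c) < 0, new interval: [0.850000, 1.345000]
Iteration 2:
  c_2 = (0.850000 + 1.345000)/2 = 1.097500
  f(c_2) = f(1.097500) = -0.207841
  f(a) × f(c) ≥ 0, new interval: [1.097500, 1.345000]
Iteration 3:
  c_3 = (1.097500 + 1.345000)/2 = 1.221250
  f(c_3) = f(1.221250) = -0.100027
  f(a) × f(c) ≥ 0, new interval: [1.221250, 1.345000]

After 3 iteration(s), the approximation is c_3 = 1.221250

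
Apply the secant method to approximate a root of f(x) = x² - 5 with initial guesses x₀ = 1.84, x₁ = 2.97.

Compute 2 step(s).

f(x) = x² - 5
x₀ = 1.84, x₁ = 2.97

Secant formula: x_{n+1} = x_n - f(x_n)(x_n - x_{n-1})/(f(x_n) - f(x_{n-1}))

Iteration 1:
  f(1.840000) = -1.614400
  f(2.970000) = 3.820900
  x_2 = 2.970000 - 3.820900×(2.970000 - 1.840000)/(3.820900 - (-1.614400))
       = 2.175634
Iteration 2:
  f(2.970000) = 3.820900
  f(2.175634) = -0.266616
  x_3 = 2.175634 - (-0.266616)×(2.175634 - 2.970000)/(-0.266616 - 3.820900)
       = 2.227448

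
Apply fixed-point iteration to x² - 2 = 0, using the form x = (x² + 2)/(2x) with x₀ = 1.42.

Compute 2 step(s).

Equation: x² - 2 = 0
Fixed-point form: x = (x² + 2)/(2x)
x₀ = 1.42

x_1 = g(1.420000) = 1.414225
x_2 = g(1.414225) = 1.414214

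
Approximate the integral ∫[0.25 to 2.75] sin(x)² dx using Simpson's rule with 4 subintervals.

f(x) = sin(x)²
a = 0.25, b = 2.75, n = 4
h = (b - a)/n = 0.625000

Simpson's rule: (h/3)[f(x₀) + 4f(x₁) + 2f(x₂) + ... + f(xₙ)]

x_0 = 0.2500, f(x_0) = 0.061209, coefficient = 1
x_1 = 0.8750, f(x_1) = 0.589123, coefficient = 4
x_2 = 1.5000, f(x_2) = 0.994996, coefficient = 2
x_3 = 2.1250, f(x_3) = 0.723044, coefficient = 4
x_4 = 2.7500, f(x_4) = 0.145665, coefficient = 1

I ≈ (0.625000/3) × 7.445533 = 1.551153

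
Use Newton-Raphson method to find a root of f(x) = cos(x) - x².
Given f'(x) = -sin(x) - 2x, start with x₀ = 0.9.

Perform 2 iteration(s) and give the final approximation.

f(x) = cos(x) - x²
f'(x) = -sin(x) - 2x
x₀ = 0.9

Newton-Raphson formula: x_{n+1} = x_n - f(x_n)/f'(x_n)

Iteration 1:
  f(0.900000) = -0.188390
  f'(0.900000) = -2.583327
  x_1 = 0.900000 - (-0.188390)/(-2.583327) = 0.827075
Iteration 2:
  f(0.827075) = -0.007021
  f'(0.827075) = -2.390103
  x_2 = 0.827075 - (-0.007021)/(-2.390103) = 0.824137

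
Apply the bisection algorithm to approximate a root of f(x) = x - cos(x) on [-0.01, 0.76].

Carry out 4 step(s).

f(x) = x - cos(x)
Initial interval: [-0.01, 0.76]

Iteration 1:
  c_1 = (-0.010000 + 0.760000)/2 = 0.375000
  f(c_1) = f(0.375000) = -0.555508
  f(a) × f(c) ≥ 0, new interval: [0.375000, 0.760000]
Iteration 2:
  c_2 = (0.375000 + 0.760000)/2 = 0.567500
  f(c_2) = f(0.567500) = -0.275747
  f(a) × f(c) ≥ 0, new interval: [0.567500, 0.760000]
Iteration 3:
  c_3 = (0.567500 + 0.760000)/2 = 0.663750
  f(c_3) = f(0.663750) = -0.123937
  f(a) × f(c) ≥ 0, new interval: [0.663750, 0.760000]
Iteration 4:
  c_4 = (0.663750 + 0.760000)/2 = 0.711875
  f(c_4) = f(0.711875) = -0.045263
  f(a) × f(c) ≥ 0, new interval: [0.711875, 0.760000]

After 4 iteration(s), the approximation is c_4 = 0.711875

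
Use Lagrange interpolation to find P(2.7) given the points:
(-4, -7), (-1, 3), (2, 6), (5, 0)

Lagrange interpolation formula:
P(x) = Σ yᵢ × Lᵢ(x)
where Lᵢ(x) = Π_{j≠i} (x - xⱼ)/(xᵢ - xⱼ)

L_0(2.7) = (2.7 - (-1))/(-4 - (-1)) × (2.7 - 2)/(-4 - 2) × (2.7 - 5)/(-4 - 5) = 0.036772
L_1(2.7) = (2.7 - (-4))/(-1 - (-4)) × (2.7 - 2)/(-1 - 2) × (2.7 - 5)/(-1 - 5) = -0.199759
L_2(2.7) = (2.7 - (-4))/(2 - (-4)) × (2.7 - (-1))/(2 - (-1)) × (2.7 - 5)/(2 - 5) = 1.055870
L_3(2.7) = (2.7 - (-4))/(5 - (-4)) × (2.7 - (-1))/(5 - (-1)) × (2.7 - 2)/(5 - 2) = 0.107117

P(2.7) = (-7)×L_0(2.7) + 3×L_1(2.7) + 6×L_2(2.7) + 0×L_3(2.7)
P(2.7) = 5.478543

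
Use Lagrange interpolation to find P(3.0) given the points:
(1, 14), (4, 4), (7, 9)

Lagrange interpolation formula:
P(x) = Σ yᵢ × Lᵢ(x)
where Lᵢ(x) = Π_{j≠i} (x - xⱼ)/(xᵢ - xⱼ)

L_0(3.0) = (3.0 - 4)/(1 - 4) × (3.0 - 7)/(1 - 7) = 0.222222
L_1(3.0) = (3.0 - 1)/(4 - 1) × (3.0 - 7)/(4 - 7) = 0.888889
L_2(3.0) = (3.0 - 1)/(7 - 1) × (3.0 - 4)/(7 - 4) = -0.111111

P(3.0) = 14×L_0(3.0) + 4×L_1(3.0) + 9×L_2(3.0)
P(3.0) = 5.666667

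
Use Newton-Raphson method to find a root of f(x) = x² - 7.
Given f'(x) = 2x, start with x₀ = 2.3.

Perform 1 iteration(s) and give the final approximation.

f(x) = x² - 7
f'(x) = 2x
x₀ = 2.3

Newton-Raphson formula: x_{n+1} = x_n - f(x_n)/f'(x_n)

Iteration 1:
  f(2.300000) = -1.710000
  f'(2.300000) = 4.600000
  x_1 = 2.300000 - (-1.710000)/4.600000 = 2.671739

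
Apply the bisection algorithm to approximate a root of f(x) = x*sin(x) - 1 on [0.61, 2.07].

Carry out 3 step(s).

f(x) = x*sin(x) - 1
Initial interval: [0.61, 2.07]

Iteration 1:
  c_1 = (0.610000 + 2.070000)/2 = 1.340000
  f(c_1) = f(1.340000) = 0.304469
  f(a) × f(c) < 0, new interval: [0.610000, 1.340000]
Iteration 2:
  c_2 = (0.610000 + 1.340000)/2 = 0.975000
  f(c_2) = f(0.975000) = -0.192991
  f(a) × f(c) ≥ 0, new interval: [0.975000, 1.340000]
Iteration 3:
  c_3 = (0.975000 + 1.340000)/2 = 1.157500
  f(c_3) = f(1.157500) = 0.060041
  f(a) × f(c) < 0, new interval: [0.975000, 1.157500]

After 3 iteration(s), the approximation is c_3 = 1.157500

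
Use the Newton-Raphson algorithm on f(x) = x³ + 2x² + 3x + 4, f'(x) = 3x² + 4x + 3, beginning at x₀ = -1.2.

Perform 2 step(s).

f(x) = x³ + 2x² + 3x + 4
f'(x) = 3x² + 4x + 3
x₀ = -1.2

Newton-Raphson formula: x_{n+1} = x_n - f(x_n)/f'(x_n)

Iteration 1:
  f(-1.200000) = 1.552000
  f'(-1.200000) = 2.520000
  x_1 = -1.200000 - 1.552000/2.520000 = -1.815873
Iteration 2:
  f(-1.815873) = -0.840480
  f'(-1.815873) = 5.628692
  x_2 = -1.815873 - (-0.840480)/5.628692 = -1.666552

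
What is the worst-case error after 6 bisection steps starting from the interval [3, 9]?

Bisection error bound: |error| ≤ (b-a)/2^n
|error| ≤ (9 - 3)/2^6 = 6/2^6
|error| ≤ 0.0937500000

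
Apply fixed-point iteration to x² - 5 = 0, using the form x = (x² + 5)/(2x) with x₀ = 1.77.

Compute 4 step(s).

Equation: x² - 5 = 0
Fixed-point form: x = (x² + 5)/(2x)
x₀ = 1.77

x_1 = g(1.770000) = 2.297429
x_2 = g(2.297429) = 2.236887
x_3 = g(2.236887) = 2.236068
x_4 = g(2.236068) = 2.236068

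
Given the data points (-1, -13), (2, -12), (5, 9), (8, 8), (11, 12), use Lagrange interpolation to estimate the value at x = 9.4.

Lagrange interpolation formula:
P(x) = Σ yᵢ × Lᵢ(x)
where Lᵢ(x) = Π_{j≠i} (x - xⱼ)/(xᵢ - xⱼ)

L_0(9.4) = (9.4 - 2)/(-1 - 2) × (9.4 - 5)/(-1 - 5) × (9.4 - 8)/(-1 - 8) × (9.4 - 11)/(-1 - 11) = -0.037518
L_1(9.4) = (9.4 - (-1))/(2 - (-1)) × (9.4 - 5)/(2 - 5) × (9.4 - 8)/(2 - 8) × (9.4 - 11)/(2 - 11) = 0.210910
L_2(9.4) = (9.4 - (-1))/(5 - (-1)) × (9.4 - 2)/(5 - 2) × (9.4 - 8)/(5 - 8) × (9.4 - 11)/(5 - 11) = -0.532069
L_3(9.4) = (9.4 - (-1))/(8 - (-1)) × (9.4 - 2)/(8 - 2) × (9.4 - 5)/(8 - 5) × (9.4 - 11)/(8 - 11) = 1.114812
L_4(9.4) = (9.4 - (-1))/(11 - (-1)) × (9.4 - 2)/(11 - 2) × (9.4 - 5)/(11 - 5) × (9.4 - 8)/(11 - 8) = 0.243865

P(9.4) = (-13)×L_0(9.4) + (-12)×L_1(9.4) + 9×L_2(9.4) + 8×L_3(9.4) + 12×L_4(9.4)
P(9.4) = 5.013057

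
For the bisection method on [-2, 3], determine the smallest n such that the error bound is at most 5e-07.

We need (b-a)/2^n ≤ 5e-07
(3 - (-2))/2^n ≤ 5e-07
5/2^n ≤ 5e-07
2^n ≥ 10000000
n ≥ log₂(10000000) = 23.25
n ≥ 24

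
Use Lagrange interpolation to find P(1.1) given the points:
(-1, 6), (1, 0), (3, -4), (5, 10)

Lagrange interpolation formula:
P(x) = Σ yᵢ × Lᵢ(x)
where Lᵢ(x) = Π_{j≠i} (x - xⱼ)/(xᵢ - xⱼ)

L_0(1.1) = (1.1 - 1)/(-1 - 1) × (1.1 - 3)/(-1 - 3) × (1.1 - 5)/(-1 - 5) = -0.015438
L_1(1.1) = (1.1 - (-1))/(1 - (-1)) × (1.1 - 3)/(1 - 3) × (1.1 - 5)/(1 - 5) = 0.972562
L_2(1.1) = (1.1 - (-1))/(3 - (-1)) × (1.1 - 1)/(3 - 1) × (1.1 - 5)/(3 - 5) = 0.051188
L_3(1.1) = (1.1 - (-1))/(5 - (-1)) × (1.1 - 1)/(5 - 1) × (1.1 - 3)/(5 - 3) = -0.008313

P(1.1) = 6×L_0(1.1) + 0×L_1(1.1) + (-4)×L_2(1.1) + 10×L_3(1.1)
P(1.1) = -0.380500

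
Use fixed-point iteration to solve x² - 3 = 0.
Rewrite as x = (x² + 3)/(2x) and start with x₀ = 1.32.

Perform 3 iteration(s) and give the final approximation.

Equation: x² - 3 = 0
Fixed-point form: x = (x² + 3)/(2x)
x₀ = 1.32

x_1 = g(1.320000) = 1.796364
x_2 = g(1.796364) = 1.733202
x_3 = g(1.733202) = 1.732051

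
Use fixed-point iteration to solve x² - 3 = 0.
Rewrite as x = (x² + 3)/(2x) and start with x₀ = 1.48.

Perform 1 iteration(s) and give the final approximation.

Equation: x² - 3 = 0
Fixed-point form: x = (x² + 3)/(2x)
x₀ = 1.48

x_1 = g(1.480000) = 1.753514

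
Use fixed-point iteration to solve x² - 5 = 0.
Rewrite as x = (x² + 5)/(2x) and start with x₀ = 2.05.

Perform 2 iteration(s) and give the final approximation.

Equation: x² - 5 = 0
Fixed-point form: x = (x² + 5)/(2x)
x₀ = 2.05

x_1 = g(2.050000) = 2.244512
x_2 = g(2.244512) = 2.236084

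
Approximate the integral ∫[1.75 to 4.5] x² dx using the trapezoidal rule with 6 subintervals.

f(x) = x²
a = 1.75, b = 4.5, n = 6
h = (b - a)/n = 0.458333

Trapezoidal rule: (h/2)[f(x₀) + 2f(x₁) + 2f(x₂) + ... + f(xₙ)]

x_0 = 1.7500, f(x_0) = 3.062500, coefficient = 1
x_1 = 2.2083, f(x_1) = 4.876736, coefficient = 2
x_2 = 2.6667, f(x_2) = 7.111111, coefficient = 2
x_3 = 3.1250, f(x_3) = 9.765625, coefficient = 2
x_4 = 3.5833, f(x_4) = 12.840278, coefficient = 2
x_5 = 4.0417, f(x_5) = 16.335069, coefficient = 2
x_6 = 4.5000, f(x_6) = 20.250000, coefficient = 1

I ≈ (0.458333/2) × 125.170139 = 28.684823
Exact value: 28.588542
Error: 0.096282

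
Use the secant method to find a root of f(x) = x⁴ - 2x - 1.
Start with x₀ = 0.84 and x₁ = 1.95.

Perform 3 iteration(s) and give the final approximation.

f(x) = x⁴ - 2x - 1
x₀ = 0.84, x₁ = 1.95

Secant formula: x_{n+1} = x_n - f(x_n)(x_n - x_{n-1})/(f(x_n) - f(x_{n-1}))

Iteration 1:
  f(0.840000) = -2.182129
  f(1.950000) = 9.559006
  x_2 = 1.950000 - 9.559006×(1.950000 - 0.840000)/(9.559006 - (-2.182129))
       = 1.046297
Iteration 2:
  f(1.950000) = 9.559006
  f(1.046297) = -1.894144
  x_3 = 1.046297 - (-1.894144)×(1.046297 - 1.950000)/(-1.894144 - 9.559006)
       = 1.195753
Iteration 3:
  f(1.046297) = -1.894144
  f(1.195753) = -1.347105
  x_4 = 1.195753 - (-1.347105)×(1.195753 - 1.046297)/(-1.347105 - (-1.894144))
       = 1.563795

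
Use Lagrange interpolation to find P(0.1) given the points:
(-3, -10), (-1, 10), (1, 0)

Lagrange interpolation formula:
P(x) = Σ yᵢ × Lᵢ(x)
where Lᵢ(x) = Π_{j≠i} (x - xⱼ)/(xᵢ - xⱼ)

L_0(0.1) = (0.1 - (-1))/(-3 - (-1)) × (0.1 - 1)/(-3 - 1) = -0.123750
L_1(0.1) = (0.1 - (-3))/(-1 - (-3)) × (0.1 - 1)/(-1 - 1) = 0.697500
L_2(0.1) = (0.1 - (-3))/(1 - (-3)) × (0.1 - (-1))/(1 - (-1)) = 0.426250

P(0.1) = (-10)×L_0(0.1) + 10×L_1(0.1) + 0×L_2(0.1)
P(0.1) = 8.212500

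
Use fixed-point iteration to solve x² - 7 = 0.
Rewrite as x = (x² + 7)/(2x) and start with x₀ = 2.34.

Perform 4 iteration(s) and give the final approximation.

Equation: x² - 7 = 0
Fixed-point form: x = (x² + 7)/(2x)
x₀ = 2.34

x_1 = g(2.340000) = 2.665726
x_2 = g(2.665726) = 2.645826
x_3 = g(2.645826) = 2.645751
x_4 = g(2.645751) = 2.645751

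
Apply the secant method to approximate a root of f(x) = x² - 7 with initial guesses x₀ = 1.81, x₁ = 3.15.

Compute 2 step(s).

f(x) = x² - 7
x₀ = 1.81, x₁ = 3.15

Secant formula: x_{n+1} = x_n - f(x_n)(x_n - x_{n-1})/(f(x_n) - f(x_{n-1}))

Iteration 1:
  f(1.810000) = -3.723900
  f(3.150000) = 2.922500
  x_2 = 3.150000 - 2.922500×(3.150000 - 1.810000)/(2.922500 - (-3.723900))
       = 2.560786
Iteration 2:
  f(3.150000) = 2.922500
  f(2.560786) = -0.442374
  x_3 = 2.560786 - (-0.442374)×(2.560786 - 3.150000)/(-0.442374 - 2.922500)
       = 2.638249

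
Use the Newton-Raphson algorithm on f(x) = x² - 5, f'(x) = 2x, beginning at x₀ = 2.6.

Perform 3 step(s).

f(x) = x² - 5
f'(x) = 2x
x₀ = 2.6

Newton-Raphson formula: x_{n+1} = x_n - f(x_n)/f'(x_n)

Iteration 1:
  f(2.600000) = 1.760000
  f'(2.600000) = 5.200000
  x_1 = 2.600000 - 1.760000/5.200000 = 2.261538
Iteration 2:
  f(2.261538) = 0.114556
  f'(2.261538) = 4.523077
  x_2 = 2.261538 - 0.114556/4.523077 = 2.236211
Iteration 3:
  f(2.236211) = 0.000641
  f'(2.236211) = 4.472423
  x_3 = 2.236211 - 0.000641/4.472423 = 2.236068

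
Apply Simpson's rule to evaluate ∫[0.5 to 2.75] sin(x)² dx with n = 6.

f(x) = sin(x)²
a = 0.5, b = 2.75, n = 6
h = (b - a)/n = 0.375000

Simpson's rule: (h/3)[f(x₀) + 4f(x₁) + 2f(x₂) + ... + f(xₙ)]

x_0 = 0.5000, f(x_0) = 0.229849, coefficient = 1
x_1 = 0.8750, f(x_1) = 0.589123, coefficient = 4
x_2 = 1.2500, f(x_2) = 0.900572, coefficient = 2
x_3 = 1.6250, f(x_3) = 0.997065, coefficient = 4
x_4 = 2.0000, f(x_4) = 0.826822, coefficient = 2
x_5 = 2.3750, f(x_5) = 0.481199, coefficient = 4
x_6 = 2.7500, f(x_6) = 0.145665, coefficient = 1

I ≈ (0.375000/3) × 12.099848 = 1.512481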